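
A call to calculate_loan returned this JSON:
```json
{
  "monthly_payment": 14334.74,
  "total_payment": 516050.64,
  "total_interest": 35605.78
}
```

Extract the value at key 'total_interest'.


35605.78


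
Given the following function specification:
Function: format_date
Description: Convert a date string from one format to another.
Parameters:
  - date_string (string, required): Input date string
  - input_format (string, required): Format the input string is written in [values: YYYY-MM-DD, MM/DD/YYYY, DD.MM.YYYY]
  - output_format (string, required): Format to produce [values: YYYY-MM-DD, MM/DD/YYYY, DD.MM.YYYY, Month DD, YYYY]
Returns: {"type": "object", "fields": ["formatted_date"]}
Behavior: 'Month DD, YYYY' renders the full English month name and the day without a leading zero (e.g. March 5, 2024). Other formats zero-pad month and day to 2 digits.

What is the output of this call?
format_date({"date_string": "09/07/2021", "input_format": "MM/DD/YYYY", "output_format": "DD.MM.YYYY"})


Parse '09/07/2021' as MM/DD/YYYY: year=2021, month=9, day=7
Render as DD.MM.YYYY: 07.09.2021
Output:
{"formatted_date": "07.09.2021"}


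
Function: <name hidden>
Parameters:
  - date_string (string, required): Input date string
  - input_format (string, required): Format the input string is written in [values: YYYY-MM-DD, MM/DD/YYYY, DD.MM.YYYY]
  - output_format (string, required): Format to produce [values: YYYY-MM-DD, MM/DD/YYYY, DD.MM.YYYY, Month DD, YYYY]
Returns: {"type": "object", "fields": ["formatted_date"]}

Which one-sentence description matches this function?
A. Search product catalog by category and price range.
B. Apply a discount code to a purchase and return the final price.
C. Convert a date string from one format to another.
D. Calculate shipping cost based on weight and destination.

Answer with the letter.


Parameters date_string, input_format, output_format and return ["formatted_date"] fit: Convert a date string from one format to another.
C


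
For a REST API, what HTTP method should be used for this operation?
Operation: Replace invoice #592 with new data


GET = read, POST = create, PUT = update/replace, DELETE = remove
This operation is an update/replace.
PUT


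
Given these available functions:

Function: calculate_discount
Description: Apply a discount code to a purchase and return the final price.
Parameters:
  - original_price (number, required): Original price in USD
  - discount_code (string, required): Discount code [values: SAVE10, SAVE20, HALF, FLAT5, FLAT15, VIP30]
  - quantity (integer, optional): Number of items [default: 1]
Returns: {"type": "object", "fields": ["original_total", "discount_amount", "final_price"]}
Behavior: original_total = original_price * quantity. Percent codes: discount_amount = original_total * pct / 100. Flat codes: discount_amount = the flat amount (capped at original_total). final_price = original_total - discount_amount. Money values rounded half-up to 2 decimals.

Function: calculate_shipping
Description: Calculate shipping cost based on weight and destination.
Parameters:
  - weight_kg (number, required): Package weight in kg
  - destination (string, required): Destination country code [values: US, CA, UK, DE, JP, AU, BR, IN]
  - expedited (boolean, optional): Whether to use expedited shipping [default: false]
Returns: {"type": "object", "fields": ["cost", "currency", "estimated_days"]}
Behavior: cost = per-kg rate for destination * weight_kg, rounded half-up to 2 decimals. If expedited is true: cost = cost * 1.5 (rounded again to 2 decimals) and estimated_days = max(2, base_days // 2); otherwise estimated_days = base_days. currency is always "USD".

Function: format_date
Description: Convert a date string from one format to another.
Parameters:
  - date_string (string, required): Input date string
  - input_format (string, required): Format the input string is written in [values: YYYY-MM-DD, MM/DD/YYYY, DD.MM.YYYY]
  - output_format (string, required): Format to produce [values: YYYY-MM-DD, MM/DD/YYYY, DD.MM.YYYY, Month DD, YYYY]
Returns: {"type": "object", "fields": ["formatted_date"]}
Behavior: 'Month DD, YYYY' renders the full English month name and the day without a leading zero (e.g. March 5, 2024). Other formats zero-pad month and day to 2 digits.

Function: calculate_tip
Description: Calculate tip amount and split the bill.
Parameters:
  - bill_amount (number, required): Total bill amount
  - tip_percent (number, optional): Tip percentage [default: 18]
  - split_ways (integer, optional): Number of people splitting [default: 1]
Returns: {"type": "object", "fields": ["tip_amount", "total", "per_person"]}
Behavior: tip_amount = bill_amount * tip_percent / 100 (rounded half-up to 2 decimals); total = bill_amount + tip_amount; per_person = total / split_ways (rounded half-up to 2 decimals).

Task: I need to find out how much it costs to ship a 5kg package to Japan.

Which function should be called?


The task needs a function whose description is: Calculate shipping cost based on weight and destination.
calculate_shipping


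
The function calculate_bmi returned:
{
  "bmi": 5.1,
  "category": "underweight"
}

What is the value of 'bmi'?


5.1


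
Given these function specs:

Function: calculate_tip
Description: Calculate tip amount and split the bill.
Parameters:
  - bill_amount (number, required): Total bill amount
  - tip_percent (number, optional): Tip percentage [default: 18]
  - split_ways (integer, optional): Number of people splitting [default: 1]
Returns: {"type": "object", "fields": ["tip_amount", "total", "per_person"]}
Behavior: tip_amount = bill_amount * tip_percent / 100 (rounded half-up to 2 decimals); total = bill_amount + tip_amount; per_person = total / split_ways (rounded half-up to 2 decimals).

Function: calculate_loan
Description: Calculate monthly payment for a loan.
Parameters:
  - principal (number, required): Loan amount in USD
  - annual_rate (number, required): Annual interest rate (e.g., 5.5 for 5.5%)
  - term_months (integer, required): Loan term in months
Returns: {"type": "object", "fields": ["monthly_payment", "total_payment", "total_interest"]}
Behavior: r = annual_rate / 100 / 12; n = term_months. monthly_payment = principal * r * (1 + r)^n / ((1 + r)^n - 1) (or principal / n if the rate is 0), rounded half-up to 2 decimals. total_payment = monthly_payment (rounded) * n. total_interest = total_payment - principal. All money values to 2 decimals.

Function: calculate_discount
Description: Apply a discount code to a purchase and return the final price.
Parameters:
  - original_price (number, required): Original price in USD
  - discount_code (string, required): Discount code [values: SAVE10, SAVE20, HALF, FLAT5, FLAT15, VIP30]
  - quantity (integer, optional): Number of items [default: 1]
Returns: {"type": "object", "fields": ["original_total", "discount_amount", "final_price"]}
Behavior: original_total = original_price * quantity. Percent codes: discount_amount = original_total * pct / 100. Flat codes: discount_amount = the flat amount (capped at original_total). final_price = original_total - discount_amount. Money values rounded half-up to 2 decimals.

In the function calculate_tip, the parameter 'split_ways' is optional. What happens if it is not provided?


The calculate_tip spec declares:
  - split_ways (integer, optional): Number of people splitting [default: 1]
It defaults to 1


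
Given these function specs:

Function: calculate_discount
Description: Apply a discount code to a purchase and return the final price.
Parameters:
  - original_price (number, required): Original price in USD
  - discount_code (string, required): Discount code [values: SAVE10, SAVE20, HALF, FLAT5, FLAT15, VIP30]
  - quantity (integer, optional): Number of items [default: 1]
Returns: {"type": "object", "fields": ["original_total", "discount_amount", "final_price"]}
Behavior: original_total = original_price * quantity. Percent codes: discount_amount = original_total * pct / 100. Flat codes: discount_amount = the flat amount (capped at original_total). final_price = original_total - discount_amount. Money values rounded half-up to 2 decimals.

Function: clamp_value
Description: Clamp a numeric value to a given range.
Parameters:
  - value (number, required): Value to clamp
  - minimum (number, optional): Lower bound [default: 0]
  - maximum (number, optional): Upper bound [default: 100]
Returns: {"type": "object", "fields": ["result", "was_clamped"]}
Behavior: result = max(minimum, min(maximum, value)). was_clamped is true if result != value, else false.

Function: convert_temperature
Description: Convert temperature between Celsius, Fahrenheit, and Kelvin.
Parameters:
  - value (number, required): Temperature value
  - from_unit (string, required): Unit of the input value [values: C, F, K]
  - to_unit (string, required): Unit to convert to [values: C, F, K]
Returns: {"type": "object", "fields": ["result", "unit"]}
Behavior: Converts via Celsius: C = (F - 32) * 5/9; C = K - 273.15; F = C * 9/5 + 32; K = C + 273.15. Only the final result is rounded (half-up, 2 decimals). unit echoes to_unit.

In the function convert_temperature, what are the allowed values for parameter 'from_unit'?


The convert_temperature spec declares:
  - from_unit (string, required): Unit of the input value [values: C, F, K]
Allowed values:
C, F, K


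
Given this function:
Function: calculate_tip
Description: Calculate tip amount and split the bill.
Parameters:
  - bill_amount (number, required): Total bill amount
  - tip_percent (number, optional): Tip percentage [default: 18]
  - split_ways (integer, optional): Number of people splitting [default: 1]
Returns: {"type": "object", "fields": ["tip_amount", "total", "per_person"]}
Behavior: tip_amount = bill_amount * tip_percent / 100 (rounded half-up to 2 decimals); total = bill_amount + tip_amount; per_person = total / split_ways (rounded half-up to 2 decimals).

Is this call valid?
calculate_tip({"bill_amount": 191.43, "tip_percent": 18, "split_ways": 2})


Checking all required parameters present and types match... All valid.
Valid


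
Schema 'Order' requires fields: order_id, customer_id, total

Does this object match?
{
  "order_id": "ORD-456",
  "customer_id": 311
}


Checking required fields...
Missing: total
Invalid - missing required field 'total'


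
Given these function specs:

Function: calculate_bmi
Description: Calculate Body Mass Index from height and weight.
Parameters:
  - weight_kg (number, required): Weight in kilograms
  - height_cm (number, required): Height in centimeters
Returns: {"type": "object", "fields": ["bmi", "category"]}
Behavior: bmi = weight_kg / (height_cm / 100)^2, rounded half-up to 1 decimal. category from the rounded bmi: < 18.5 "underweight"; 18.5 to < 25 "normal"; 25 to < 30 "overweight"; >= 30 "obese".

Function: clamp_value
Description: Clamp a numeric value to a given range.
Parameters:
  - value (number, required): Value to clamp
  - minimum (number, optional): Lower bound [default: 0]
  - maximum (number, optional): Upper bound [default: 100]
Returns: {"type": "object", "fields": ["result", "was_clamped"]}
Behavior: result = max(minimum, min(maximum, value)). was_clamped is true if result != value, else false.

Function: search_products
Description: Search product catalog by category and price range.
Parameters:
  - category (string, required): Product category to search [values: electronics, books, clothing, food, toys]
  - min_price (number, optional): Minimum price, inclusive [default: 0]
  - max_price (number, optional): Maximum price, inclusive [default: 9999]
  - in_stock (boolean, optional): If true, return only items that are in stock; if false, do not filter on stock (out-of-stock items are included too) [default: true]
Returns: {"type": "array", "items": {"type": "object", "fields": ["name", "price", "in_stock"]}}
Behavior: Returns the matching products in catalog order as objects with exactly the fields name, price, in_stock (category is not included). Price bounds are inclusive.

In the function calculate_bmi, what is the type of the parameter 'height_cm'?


The calculate_bmi spec declares:
  - height_cm (number, required): Height in centimeters
Type:
number


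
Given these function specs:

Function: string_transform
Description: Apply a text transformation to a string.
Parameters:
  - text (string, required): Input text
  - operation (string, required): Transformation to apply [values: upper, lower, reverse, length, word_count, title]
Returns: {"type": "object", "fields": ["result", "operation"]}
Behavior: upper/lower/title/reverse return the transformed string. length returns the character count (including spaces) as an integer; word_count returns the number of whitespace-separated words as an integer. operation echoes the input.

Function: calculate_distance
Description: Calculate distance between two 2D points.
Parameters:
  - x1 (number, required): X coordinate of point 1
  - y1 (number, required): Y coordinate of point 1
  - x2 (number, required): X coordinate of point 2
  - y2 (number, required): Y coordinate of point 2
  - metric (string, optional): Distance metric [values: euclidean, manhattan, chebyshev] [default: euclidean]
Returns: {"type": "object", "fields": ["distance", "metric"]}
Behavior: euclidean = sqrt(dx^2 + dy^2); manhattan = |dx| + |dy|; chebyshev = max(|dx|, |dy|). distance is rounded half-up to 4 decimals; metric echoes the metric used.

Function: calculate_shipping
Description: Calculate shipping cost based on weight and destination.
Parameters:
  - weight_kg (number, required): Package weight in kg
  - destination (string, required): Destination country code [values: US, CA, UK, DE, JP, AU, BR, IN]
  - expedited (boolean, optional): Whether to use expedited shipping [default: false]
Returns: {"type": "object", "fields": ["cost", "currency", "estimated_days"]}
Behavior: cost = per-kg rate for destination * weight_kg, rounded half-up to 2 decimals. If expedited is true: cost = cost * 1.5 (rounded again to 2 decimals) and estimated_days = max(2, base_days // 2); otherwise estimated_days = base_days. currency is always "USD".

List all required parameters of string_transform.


Parameters of string_transform and their required/optional flag:
  text: required
  operation: required
operation, text


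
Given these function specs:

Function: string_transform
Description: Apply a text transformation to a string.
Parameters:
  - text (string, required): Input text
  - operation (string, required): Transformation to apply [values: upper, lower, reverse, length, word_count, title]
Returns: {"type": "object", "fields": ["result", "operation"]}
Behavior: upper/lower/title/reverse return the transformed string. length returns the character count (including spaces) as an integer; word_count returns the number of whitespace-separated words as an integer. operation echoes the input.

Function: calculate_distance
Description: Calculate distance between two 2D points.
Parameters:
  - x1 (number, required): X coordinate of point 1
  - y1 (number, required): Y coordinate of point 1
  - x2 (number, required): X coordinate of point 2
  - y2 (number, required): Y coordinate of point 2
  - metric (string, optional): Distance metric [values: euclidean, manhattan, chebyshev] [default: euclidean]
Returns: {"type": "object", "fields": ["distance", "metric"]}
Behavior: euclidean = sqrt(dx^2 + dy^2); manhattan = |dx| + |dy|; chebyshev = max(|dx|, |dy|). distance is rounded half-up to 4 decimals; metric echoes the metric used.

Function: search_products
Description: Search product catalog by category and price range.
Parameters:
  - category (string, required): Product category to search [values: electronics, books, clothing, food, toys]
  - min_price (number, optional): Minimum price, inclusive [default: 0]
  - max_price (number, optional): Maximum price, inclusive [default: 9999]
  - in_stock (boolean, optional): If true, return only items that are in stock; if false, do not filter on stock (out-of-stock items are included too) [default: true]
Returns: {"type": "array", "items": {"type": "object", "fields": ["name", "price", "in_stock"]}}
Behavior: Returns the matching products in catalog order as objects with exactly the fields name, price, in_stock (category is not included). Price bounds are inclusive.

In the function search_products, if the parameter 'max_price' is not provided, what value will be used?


The search_products spec declares:
  - max_price (number, optional): Maximum price, inclusive [default: 9999]
Default:
9999


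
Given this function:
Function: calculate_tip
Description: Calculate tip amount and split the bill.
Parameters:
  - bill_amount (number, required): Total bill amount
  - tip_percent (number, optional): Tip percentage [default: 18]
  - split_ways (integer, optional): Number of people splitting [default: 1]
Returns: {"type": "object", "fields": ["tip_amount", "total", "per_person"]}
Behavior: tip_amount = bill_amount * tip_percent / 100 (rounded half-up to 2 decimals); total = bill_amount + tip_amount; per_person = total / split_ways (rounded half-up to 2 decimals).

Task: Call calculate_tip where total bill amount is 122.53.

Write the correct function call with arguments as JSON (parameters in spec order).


Mapping each described value to its parameter name:
  'Total bill amount' -> bill_amount = 122.53
calculate_tip({"bill_amount": 122.53})


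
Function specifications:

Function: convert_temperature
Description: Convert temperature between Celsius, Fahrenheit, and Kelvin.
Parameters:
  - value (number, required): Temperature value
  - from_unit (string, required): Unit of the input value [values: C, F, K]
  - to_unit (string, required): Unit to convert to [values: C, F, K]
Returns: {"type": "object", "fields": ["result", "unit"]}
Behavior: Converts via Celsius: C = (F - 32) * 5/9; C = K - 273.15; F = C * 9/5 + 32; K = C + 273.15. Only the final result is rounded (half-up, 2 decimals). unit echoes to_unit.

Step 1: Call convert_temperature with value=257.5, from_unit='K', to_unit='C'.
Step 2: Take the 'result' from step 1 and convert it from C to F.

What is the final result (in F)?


Step 1: convert_temperature(value=257.5, from_unit=K, to_unit=C)
  To C: 257.5 - 273.15 = -15.65
  Target is C: -15.65
  Round to 2 decimals: -15.65
  -> result = -15.65 C
Step 2: convert_temperature(value=-15.65, from_unit=C, to_unit=F)
  Input already in C: -15.65
  To F: -15.65 * 9/5 + 32 = 3.83
  Round to 2 decimals: 3.83
  -> result = 3.83 F
3.83 F


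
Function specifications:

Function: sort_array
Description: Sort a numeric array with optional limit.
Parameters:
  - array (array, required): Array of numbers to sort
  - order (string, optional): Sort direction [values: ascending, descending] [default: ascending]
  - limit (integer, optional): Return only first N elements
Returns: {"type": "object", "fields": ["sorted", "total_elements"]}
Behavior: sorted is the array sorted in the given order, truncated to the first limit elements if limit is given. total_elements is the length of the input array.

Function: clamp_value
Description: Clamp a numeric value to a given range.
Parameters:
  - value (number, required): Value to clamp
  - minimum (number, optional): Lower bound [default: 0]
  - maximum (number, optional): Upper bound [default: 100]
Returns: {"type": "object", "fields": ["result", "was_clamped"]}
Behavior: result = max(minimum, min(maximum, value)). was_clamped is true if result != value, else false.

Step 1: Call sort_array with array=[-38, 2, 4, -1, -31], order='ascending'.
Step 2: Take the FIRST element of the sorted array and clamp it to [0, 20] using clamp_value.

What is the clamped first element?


Step 1: sort_array(order=ascending)
  sorted: [-38, -31, -1, 2, 4]
  -> first element = -38
Step 2: clamp_value(value=-38, minimum=0, maximum=20)
  result = max(0, min(20, -38)) = max(0, -38) = 0
  was_clamped = (0 != -38) = true
  -> result = 0
0


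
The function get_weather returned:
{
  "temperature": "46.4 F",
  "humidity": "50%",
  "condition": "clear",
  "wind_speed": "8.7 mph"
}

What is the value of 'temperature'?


46.4 F


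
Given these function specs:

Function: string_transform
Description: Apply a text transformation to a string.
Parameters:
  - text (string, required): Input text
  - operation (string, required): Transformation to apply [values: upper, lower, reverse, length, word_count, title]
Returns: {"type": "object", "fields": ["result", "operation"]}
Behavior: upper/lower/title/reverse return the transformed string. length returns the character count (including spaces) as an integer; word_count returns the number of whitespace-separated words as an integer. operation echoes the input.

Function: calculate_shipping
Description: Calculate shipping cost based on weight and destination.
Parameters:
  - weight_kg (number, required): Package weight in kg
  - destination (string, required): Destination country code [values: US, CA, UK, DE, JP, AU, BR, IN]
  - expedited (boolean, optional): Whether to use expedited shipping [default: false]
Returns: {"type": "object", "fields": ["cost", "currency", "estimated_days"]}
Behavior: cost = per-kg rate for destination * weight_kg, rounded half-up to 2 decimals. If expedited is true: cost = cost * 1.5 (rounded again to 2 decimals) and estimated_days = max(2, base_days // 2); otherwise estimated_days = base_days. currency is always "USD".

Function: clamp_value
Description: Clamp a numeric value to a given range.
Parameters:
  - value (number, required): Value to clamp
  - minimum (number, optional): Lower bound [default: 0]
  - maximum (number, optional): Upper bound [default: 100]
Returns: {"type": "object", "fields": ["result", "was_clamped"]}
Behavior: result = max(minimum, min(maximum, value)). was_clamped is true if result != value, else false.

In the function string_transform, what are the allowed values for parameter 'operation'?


The string_transform spec declares:
  - operation (string, required): Transformation to apply [values: upper, lower, reverse, length, word_count, title]
Allowed values:
upper, lower, reverse, length, word_count, title


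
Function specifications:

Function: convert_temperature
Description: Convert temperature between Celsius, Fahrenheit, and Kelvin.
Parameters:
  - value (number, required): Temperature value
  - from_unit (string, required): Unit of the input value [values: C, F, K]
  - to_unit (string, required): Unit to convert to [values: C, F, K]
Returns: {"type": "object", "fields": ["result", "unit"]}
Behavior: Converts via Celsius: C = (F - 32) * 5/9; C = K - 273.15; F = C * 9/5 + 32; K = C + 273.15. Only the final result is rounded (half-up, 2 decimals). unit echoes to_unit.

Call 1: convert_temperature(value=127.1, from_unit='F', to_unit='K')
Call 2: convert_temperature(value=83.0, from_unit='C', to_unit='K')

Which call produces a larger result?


Call 1:
  To C: (127.1 - 32) * 5/9 = 52.833333
  To K: 52.833333 + 273.15 = 325.983333
  Round to 2 decimals: 325.98
  -> 325.98 K
Call 2:
  Input already in C: 83
  To K: 83 + 273.15 = 356.15
  Round to 2 decimals: 356.15
  -> 356.15 K
Call 2 (356.15 K)


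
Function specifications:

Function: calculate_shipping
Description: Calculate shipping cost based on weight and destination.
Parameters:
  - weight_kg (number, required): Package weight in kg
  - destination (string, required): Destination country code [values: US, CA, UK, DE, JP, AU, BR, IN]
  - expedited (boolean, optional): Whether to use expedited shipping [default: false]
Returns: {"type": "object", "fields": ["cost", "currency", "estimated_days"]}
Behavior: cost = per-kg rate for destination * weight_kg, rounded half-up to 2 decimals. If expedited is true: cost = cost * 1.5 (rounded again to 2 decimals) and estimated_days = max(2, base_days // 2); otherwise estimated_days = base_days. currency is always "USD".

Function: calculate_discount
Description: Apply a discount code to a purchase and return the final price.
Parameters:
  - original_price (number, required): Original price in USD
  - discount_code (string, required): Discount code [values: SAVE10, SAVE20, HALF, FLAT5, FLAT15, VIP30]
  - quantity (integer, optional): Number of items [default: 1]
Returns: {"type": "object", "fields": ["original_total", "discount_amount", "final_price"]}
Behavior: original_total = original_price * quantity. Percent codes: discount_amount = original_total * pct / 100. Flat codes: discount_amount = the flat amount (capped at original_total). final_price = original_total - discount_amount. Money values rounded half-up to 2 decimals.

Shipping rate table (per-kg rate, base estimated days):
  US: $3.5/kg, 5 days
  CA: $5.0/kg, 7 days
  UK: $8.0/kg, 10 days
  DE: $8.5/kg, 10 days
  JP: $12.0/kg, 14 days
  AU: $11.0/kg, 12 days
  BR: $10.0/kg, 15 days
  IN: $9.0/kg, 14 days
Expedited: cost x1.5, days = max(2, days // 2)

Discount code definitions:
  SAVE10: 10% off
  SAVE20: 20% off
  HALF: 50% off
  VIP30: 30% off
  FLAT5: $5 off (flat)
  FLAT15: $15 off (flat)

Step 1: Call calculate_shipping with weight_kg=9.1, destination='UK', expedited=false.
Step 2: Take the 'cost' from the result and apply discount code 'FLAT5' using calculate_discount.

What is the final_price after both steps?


Step 1: calculate_shipping(weight_kg=9.1, destination=UK, expedited=false)
  Rate for UK: $8.0/kg, base 10 days
  cost = 8.0 * 9.1 = 72.8 -> 72.80
  expedited not set/false: estimated_days = 10
  -> cost = 72.80 USD
Step 2: calculate_discount(original_price=72.8, discount_code=FLAT5, quantity=1)
  original_total = 72.8 * 1 = 72.80
  FLAT5 = $5 flat: discount_amount = min(5.00, 72.80) = 5.00
  final_price = 72.80 - 5.00 = 67.80
  -> final_price = 67.80
$67.80


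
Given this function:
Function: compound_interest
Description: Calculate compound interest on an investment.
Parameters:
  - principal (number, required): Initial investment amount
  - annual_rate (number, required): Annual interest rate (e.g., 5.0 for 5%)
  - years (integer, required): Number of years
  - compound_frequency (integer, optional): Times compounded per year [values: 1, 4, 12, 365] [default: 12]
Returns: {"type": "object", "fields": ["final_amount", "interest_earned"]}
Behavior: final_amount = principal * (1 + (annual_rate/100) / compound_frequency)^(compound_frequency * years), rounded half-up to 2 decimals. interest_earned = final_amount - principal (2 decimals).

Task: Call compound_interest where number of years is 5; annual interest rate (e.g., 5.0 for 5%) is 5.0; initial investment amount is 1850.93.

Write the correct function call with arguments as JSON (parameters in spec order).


Mapping each described value to its parameter name:
  'Number of years' -> years = 5
  'Annual interest rate (e.g., 5.0 for 5%)' -> annual_rate = 5.0
  'Initial investment amount' -> principal = 1850.93
compound_interest({"principal": 1850.93, "annual_rate": 5.0, "years": 5})


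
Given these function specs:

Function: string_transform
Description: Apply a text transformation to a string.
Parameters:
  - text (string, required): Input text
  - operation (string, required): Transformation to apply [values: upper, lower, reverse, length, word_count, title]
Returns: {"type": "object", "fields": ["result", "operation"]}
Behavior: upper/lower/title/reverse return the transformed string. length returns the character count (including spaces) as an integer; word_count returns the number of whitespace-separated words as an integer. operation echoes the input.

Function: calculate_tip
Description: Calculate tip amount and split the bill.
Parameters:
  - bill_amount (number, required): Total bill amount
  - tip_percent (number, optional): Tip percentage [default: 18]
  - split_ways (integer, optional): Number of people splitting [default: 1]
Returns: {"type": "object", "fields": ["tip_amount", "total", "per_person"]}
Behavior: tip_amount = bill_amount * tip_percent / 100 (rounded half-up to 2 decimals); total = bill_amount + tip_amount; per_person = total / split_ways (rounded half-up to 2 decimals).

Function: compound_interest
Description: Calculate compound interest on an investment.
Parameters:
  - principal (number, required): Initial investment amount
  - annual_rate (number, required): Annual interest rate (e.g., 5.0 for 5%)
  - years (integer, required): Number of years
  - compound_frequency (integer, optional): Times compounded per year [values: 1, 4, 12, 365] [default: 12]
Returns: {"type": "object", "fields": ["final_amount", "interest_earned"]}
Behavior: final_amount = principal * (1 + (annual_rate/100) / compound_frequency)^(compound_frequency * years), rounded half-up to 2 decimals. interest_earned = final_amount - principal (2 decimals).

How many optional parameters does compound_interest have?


Parameters of compound_interest: principal (required), annual_rate (required), years (required), compound_frequency (optional)
Optional count:
1


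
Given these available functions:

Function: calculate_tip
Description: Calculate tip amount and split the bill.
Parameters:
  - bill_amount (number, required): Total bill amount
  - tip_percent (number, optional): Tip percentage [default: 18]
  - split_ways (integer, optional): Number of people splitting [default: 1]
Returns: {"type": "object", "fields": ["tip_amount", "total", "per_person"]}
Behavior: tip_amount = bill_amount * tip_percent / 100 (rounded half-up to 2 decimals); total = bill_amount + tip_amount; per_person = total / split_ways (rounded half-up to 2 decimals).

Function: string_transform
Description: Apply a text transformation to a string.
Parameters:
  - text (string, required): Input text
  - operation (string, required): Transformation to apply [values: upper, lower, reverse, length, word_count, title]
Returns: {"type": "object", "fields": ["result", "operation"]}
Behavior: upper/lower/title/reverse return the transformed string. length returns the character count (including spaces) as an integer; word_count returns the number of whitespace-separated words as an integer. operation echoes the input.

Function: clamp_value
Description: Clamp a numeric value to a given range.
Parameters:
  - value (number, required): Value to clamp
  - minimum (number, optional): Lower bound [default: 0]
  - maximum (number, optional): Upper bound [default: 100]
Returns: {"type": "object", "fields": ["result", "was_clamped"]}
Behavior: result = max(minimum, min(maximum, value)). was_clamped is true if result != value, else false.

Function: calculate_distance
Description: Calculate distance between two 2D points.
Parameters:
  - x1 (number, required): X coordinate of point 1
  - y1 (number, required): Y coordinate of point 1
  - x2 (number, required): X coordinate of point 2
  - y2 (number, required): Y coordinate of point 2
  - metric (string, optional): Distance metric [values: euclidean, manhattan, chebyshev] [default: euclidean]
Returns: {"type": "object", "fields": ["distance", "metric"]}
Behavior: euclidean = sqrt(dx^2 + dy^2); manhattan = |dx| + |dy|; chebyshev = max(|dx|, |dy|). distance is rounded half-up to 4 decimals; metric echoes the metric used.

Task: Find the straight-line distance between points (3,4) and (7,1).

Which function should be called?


The task needs a function whose description is: Calculate distance between two 2D points.
calculate_distance


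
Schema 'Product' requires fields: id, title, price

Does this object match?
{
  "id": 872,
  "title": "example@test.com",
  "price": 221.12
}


Checking required fields... All present.
Valid - all required fields present


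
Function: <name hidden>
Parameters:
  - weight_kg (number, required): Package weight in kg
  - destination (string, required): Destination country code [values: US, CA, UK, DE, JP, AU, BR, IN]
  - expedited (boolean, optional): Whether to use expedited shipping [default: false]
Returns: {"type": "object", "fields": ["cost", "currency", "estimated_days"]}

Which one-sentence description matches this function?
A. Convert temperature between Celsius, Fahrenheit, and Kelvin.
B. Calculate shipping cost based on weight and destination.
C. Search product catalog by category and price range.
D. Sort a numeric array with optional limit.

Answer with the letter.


Parameters weight_kg, destination, expedited and return ["cost", "currency", "estimated_days"] fit: Calculate shipping cost based on weight and destination.
B


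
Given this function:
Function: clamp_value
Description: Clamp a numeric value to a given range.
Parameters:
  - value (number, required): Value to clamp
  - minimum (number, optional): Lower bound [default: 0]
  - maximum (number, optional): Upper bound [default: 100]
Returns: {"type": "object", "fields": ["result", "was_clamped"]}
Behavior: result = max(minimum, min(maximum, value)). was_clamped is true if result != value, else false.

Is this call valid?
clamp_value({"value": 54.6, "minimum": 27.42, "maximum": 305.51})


Checking all required parameters present and types match... All valid.
Valid


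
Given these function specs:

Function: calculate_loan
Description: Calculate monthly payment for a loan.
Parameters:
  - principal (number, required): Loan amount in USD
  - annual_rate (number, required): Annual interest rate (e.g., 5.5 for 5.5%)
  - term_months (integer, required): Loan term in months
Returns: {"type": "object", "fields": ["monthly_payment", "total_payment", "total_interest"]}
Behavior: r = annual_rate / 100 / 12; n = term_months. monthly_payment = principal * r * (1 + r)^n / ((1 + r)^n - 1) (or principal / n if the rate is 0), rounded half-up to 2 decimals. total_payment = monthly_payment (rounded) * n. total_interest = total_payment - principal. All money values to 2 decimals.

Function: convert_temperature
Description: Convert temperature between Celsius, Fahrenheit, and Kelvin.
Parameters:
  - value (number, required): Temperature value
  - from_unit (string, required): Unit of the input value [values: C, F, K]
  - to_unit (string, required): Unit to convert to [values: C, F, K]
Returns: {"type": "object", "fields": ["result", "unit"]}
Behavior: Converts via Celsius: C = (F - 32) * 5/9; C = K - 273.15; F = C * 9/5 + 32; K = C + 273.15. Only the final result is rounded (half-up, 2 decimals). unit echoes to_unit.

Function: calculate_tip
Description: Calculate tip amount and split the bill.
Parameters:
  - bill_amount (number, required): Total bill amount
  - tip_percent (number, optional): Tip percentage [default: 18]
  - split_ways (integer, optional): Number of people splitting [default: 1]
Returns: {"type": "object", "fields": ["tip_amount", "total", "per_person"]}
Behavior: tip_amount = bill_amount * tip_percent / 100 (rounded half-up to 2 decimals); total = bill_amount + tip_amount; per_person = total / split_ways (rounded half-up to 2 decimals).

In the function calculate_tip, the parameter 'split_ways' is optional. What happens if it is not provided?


The calculate_tip spec declares:
  - split_ways (integer, optional): Number of people splitting [default: 1]
It defaults to 1


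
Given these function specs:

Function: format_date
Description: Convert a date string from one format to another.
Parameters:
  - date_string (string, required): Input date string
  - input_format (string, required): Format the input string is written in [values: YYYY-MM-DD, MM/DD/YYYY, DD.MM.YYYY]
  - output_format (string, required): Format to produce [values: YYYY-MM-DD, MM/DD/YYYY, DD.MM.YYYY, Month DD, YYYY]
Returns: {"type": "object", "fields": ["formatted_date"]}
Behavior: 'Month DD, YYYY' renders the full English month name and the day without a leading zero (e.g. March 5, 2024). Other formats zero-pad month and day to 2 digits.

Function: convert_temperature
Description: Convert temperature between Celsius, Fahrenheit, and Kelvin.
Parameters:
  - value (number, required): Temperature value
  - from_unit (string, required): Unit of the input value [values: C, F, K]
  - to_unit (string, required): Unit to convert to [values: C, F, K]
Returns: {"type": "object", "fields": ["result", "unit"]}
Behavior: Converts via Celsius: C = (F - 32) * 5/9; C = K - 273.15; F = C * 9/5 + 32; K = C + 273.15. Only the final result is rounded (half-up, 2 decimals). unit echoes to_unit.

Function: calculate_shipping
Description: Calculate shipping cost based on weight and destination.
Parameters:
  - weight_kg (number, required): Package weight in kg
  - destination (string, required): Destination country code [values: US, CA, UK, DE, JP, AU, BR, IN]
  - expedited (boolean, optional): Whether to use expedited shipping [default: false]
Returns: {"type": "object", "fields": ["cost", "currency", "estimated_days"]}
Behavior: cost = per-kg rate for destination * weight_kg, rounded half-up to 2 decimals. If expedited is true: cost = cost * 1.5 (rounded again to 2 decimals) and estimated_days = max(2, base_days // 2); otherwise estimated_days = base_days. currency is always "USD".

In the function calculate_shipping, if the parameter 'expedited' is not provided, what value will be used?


The calculate_shipping spec declares:
  - expedited (boolean, optional): Whether to use expedited shipping [default: false]
Default:
false


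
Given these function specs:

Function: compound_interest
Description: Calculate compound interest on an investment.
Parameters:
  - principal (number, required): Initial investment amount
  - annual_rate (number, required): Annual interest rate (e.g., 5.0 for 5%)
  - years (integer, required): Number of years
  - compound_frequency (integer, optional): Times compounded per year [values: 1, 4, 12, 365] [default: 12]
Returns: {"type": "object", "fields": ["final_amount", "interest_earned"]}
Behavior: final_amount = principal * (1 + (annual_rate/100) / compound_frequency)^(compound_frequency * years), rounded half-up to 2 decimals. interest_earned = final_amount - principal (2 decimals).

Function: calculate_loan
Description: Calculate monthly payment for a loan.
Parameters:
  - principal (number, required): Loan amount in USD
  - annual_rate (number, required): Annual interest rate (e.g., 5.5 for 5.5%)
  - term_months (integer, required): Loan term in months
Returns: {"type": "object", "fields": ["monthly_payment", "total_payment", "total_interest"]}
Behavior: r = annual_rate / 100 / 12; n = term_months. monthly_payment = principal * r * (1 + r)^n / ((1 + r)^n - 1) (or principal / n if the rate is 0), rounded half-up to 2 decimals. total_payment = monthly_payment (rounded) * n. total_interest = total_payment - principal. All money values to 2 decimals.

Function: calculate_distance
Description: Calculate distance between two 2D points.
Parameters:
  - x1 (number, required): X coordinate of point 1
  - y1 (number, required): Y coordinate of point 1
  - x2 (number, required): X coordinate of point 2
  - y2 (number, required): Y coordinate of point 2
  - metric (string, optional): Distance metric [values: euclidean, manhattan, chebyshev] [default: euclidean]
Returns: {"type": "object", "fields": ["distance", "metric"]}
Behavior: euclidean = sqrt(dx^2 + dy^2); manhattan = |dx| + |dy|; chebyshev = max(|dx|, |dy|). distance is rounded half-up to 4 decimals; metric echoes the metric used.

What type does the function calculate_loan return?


The calculate_loan spec declares Returns: {"type": "object", "fields": ["monthly_payment", "total_payment", "total_interest"]}
Type:
object


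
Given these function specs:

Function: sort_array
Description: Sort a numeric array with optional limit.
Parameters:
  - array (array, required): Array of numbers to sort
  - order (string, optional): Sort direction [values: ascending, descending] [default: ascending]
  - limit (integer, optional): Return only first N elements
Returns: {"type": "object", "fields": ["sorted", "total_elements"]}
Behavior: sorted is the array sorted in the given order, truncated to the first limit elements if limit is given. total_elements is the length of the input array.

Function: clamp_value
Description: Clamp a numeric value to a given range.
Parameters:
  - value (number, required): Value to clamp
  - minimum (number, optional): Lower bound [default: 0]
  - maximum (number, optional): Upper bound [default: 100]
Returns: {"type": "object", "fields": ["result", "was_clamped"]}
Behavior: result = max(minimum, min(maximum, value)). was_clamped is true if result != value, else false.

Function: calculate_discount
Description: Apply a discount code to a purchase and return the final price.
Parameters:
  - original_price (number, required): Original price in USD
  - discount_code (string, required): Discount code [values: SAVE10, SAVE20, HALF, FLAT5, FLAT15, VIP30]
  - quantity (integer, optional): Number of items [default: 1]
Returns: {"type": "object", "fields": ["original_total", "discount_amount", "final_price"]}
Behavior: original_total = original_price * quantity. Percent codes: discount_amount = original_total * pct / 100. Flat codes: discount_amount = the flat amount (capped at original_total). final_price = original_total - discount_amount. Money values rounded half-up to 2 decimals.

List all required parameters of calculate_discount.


Parameters of calculate_discount and their required/optional flag:
  original_price: required
  discount_code: required
  quantity: optional
discount_code, original_price
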